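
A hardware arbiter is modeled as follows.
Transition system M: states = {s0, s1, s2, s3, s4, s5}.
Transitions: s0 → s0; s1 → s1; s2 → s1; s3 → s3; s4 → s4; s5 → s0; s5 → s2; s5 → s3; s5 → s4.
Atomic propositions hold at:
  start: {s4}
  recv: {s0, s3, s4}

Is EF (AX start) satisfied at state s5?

Yes

Sat(AX start) = {s : every successor in {s4}} = {s4}
EF (AX start): least fixpoint, start Z0 = {s4}, add states with some successor in Z. Z1 = {s4, s5}; fixed.
Sat(EF (AX start)) = {s4, s5}
s5 ∈ Sat(EF (AX start)) = {s4, s5}, so the formula holds at s5.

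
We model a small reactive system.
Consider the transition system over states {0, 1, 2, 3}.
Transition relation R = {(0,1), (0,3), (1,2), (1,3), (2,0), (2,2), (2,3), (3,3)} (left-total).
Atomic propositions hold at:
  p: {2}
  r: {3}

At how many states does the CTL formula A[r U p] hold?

1

A[r U p]: least fixpoint, start Z0 = Sat(p) = {2}, add states in Sat(r) with every successor in Z. Already a fixed point.
Sat(A[r U p]) = {2}
|Sat(A[r U p])| = |{2}| = 1.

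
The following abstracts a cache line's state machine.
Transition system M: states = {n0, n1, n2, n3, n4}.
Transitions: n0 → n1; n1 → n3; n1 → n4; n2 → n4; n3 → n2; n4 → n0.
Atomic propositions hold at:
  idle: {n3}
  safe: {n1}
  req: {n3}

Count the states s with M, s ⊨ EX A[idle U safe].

1

A[idle U safe]: least fixpoint, start Z0 = Sat(safe) = {n1}, add states in Sat(idle) with every successor in Z. Already a fixed point.
Sat(A[idle U safe]) = {n1}
Sat(EX A[idle U safe]) = {s : some successor in {n1}} = {n0}
|Sat(EX A[idle U safe])| = |{n0}| = 1.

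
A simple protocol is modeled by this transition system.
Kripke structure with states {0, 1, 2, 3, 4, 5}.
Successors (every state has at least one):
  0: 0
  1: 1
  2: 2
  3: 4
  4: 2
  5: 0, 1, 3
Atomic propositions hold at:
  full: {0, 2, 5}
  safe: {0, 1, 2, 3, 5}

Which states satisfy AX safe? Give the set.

Sat(AX safe) = {s : every successor in {0, 1, 2, 3, 5}} = {0, 1, 2, 4, 5}

{0, 1, 2, 4, 5}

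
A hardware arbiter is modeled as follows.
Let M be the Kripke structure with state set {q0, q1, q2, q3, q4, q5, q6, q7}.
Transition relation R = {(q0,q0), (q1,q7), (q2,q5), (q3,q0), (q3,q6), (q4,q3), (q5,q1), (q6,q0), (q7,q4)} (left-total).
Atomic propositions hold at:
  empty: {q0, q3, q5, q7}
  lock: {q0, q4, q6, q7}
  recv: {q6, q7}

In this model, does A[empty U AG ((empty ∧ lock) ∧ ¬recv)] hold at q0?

Yes

Sat(empty ∧ lock) = {q0, q7}
Sat(¬recv) = {q0, q1, q2, q3, q4, q5}
Sat((empty ∧ lock) ∧ ¬recv) = {q0}
AG ((empty ∧ lock) ∧ ¬recv): greatest fixpoint, start Z0 = {q0}, keep only states in Sat with every successor in Z. Already a fixed point.
Sat(AG ((empty ∧ lock) ∧ ¬recv)) = {q0}
A[empty U AG ((empty ∧ lock) ∧ ¬recv)]: least fixpoint, start Z0 = Sat(AG ((empty ∧ lock) ∧ ¬recv)) = {q0}, add states in Sat(empty) with every successor in Z. Already a fixed point.
Sat(A[empty U AG ((empty ∧ lock) ∧ ¬recv)]) = {q0}
q0 ∈ Sat(A[empty U AG ((empty ∧ lock) ∧ ¬recv)]) = {q0}, so the formula holds at q0.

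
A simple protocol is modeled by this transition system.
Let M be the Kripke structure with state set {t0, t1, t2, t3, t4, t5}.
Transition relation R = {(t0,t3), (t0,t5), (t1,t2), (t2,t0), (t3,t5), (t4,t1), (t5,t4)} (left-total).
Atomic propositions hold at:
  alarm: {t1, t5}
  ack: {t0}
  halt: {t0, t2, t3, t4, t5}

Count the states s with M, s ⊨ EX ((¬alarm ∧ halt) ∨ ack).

Sat(¬alarm) = {t0, t2, t3, t4}
Sat(¬alarm ∧ halt) = {t0, t2, t3, t4}
Sat((¬alarm ∧ halt) ∨ ack) = {t0, t2, t3, t4}
Sat(EX ((¬alarm ∧ halt) ∨ ack)) = {s : some successor in {t0, t2, t3, t4}} = {t0, t1, t2, t5}
|Sat(EX ((¬alarm ∧ halt) ∨ ack))| = |{t0, t1, t2, t5}| = 4.

4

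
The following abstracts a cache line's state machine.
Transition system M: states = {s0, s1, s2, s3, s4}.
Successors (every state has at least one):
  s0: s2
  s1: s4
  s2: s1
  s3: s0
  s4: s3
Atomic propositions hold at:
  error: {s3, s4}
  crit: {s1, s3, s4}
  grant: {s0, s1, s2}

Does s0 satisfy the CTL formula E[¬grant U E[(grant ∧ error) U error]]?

No

Sat(¬grant) = {s3, s4}
Sat(grant ∧ error) = ∅
E[(grant ∧ error) U error]: least fixpoint, start Z0 = Sat(error) = {s3, s4}, add states in Sat(grant ∧ error) with some successor in Z. Already a fixed point.
Sat(E[(grant ∧ error) U error]) = {s3, s4}
E[¬grant U E[(grant ∧ error) U error]]: least fixpoint, start Z0 = Sat(E[(grant ∧ error) U error]) = {s3, s4}, add states in Sat(¬grant) with some successor in Z. Already a fixed point.
Sat(E[¬grant U E[(grant ∧ error) U error]]) = {s3, s4}
s0 ∉ Sat(E[¬grant U E[(grant ∧ error) U error]]) = {s3, s4}, so the formula does not hold at s0.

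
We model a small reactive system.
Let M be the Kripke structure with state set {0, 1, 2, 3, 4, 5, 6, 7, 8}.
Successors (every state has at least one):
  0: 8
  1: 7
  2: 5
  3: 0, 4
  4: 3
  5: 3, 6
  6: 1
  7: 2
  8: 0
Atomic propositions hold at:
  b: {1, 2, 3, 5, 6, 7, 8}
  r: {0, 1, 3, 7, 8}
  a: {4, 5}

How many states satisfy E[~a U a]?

7

Sat(~a) = {0, 1, 2, 3, 6, 7, 8}
E[~a U a]: least fixpoint, start Z0 = Sat(a) = {4, 5}, add states in Sat(~a) with some successor in Z. Z1 = {2, 3, 4, 5}; Z2 = {2, 3, 4, 5, 7}; Z3 = {1, 2, 3, 4, 5, 7}; Z4 = {1, 2, 3, 4, 5, 6, 7}; fixed.
Sat(E[~a U a]) = {1, 2, 3, 4, 5, 6, 7}
|Sat(E[~a U a])| = |{1, 2, 3, 4, 5, 6, 7}| = 7.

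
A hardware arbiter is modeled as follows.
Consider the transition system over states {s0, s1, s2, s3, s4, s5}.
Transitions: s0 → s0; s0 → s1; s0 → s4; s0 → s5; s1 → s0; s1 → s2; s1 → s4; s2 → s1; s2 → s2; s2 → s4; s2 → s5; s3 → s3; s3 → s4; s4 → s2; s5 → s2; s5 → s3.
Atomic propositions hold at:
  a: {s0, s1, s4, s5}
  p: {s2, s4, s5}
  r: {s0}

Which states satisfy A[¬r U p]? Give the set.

Sat(¬r) = {s1, s2, s3, s4, s5}
A[¬r U p]: least fixpoint, start Z0 = Sat(p) = {s2, s4, s5}, add states in Sat(¬r) with every successor in Z. Already a fixed point.
Sat(A[¬r U p]) = {s2, s4, s5}

{s2, s4, s5}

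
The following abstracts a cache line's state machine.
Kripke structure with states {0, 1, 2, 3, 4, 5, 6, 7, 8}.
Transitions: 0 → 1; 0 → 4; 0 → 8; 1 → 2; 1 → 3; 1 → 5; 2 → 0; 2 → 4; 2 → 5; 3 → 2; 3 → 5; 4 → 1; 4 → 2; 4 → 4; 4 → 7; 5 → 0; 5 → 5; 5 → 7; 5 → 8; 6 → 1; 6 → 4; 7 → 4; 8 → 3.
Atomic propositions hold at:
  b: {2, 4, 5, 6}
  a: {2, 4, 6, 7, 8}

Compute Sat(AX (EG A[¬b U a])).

{7}

Sat(¬b) = {0, 1, 3, 7, 8}
A[¬b U a]: least fixpoint, start Z0 = Sat(a) = {2, 4, 6, 7, 8}, add states in Sat(¬b) with every successor in Z. Already a fixed point.
Sat(A[¬b U a]) = {2, 4, 6, 7, 8}
EG A[¬b U a]: greatest fixpoint, start Z0 = {2, 4, 6, 7, 8}, keep only states in Sat with some successor in Z. Z1 = {2, 4, 6, 7}; fixed.
Sat(EG A[¬b U a]) = {2, 4, 6, 7}
Sat(AX (EG A[¬b U a])) = {s : every successor in {2, 4, 6, 7}} = {7}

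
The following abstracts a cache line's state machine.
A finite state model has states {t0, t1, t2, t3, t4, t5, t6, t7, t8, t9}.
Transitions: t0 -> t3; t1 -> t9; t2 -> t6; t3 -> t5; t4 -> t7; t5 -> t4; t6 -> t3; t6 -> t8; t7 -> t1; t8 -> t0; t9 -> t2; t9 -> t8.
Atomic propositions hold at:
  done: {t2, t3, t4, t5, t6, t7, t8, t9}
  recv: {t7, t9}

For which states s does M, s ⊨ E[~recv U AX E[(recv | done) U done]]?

{t0, t1, t2, t3, t4, t5, t6, t8, t9}

Sat(~recv) = {t0, t1, t2, t3, t4, t5, t6, t8}
Sat(recv | done) = {t2, t3, t4, t5, t6, t7, t8, t9}
E[(recv | done) U done]: least fixpoint, start Z0 = Sat(done) = {t2, t3, t4, t5, t6, t7, t8, t9}, add states in Sat(recv | done) with some successor in Z. Already a fixed point.
Sat(E[(recv | done) U done]) = {t2, t3, t4, t5, t6, t7, t8, t9}
Sat(AX E[(recv | done) U done]) = {s : every successor in {t2, t3, t4, t5, t6, t7, t8, t9}} = {t0, t1, t2, t3, t4, t5, t6, t9}
E[~recv U AX E[(recv | done) U done]]: least fixpoint, start Z0 = Sat(AX E[(recv | done) U done]) = {t0, t1, t2, t3, t4, t5, t6, t9}, add states in Sat(~recv) with some successor in Z. Z1 = {t0, t1, t2, t3, t4, t5, t6, t8, t9}; fixed.
Sat(E[~recv U AX E[(recv | done) U done]]) = {t0, t1, t2, t3, t4, t5, t6, t8, t9}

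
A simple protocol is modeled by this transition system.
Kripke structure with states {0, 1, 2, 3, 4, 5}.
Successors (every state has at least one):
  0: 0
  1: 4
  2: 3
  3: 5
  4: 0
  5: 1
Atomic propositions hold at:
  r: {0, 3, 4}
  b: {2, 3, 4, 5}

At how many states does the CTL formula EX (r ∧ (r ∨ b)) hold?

4

Sat(r ∨ b) = {0, 2, 3, 4, 5}
Sat(r ∧ (r ∨ b)) = {0, 3, 4}
Sat(EX (r ∧ (r ∨ b))) = {s : some successor in {0, 3, 4}} = {0, 1, 2, 4}
|Sat(EX (r ∧ (r ∨ b)))| = |{0, 1, 2, 4}| = 4.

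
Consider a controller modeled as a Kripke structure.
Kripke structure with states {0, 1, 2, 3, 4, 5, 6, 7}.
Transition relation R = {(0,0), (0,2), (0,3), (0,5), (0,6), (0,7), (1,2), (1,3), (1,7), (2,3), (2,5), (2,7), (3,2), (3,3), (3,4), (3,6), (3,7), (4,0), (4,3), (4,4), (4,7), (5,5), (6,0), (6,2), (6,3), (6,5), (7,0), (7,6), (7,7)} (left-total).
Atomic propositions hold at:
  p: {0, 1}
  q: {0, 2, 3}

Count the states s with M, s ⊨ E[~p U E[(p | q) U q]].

7

Sat(~p) = {2, 3, 4, 5, 6, 7}
Sat(p | q) = {0, 1, 2, 3}
E[(p | q) U q]: least fixpoint, start Z0 = Sat(q) = {0, 2, 3}, add states in Sat(p | q) with some successor in Z. Z1 = {0, 1, 2, 3}; fixed.
Sat(E[(p | q) U q]) = {0, 1, 2, 3}
E[~p U E[(p | q) U q]]: least fixpoint, start Z0 = Sat(E[(p | q) U q]) = {0, 1, 2, 3}, add states in Sat(~p) with some successor in Z. Z1 = {0, 1, 2, 3, 4, 6, 7}; fixed.
Sat(E[~p U E[(p | q) U q]]) = {0, 1, 2, 3, 4, 6, 7}
|Sat(E[~p U E[(p | q) U q]])| = |{0, 1, 2, 3, 4, 6, 7}| = 7.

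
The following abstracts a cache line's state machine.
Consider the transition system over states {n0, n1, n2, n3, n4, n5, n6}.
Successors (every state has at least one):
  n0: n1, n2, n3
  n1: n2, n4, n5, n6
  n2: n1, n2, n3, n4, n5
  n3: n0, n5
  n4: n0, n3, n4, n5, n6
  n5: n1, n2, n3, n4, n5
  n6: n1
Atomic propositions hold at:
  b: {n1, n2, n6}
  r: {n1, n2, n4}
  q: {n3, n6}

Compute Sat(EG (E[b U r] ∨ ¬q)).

E[b U r]: least fixpoint, start Z0 = Sat(r) = {n1, n2, n4}, add states in Sat(b) with some successor in Z. Z1 = {n1, n2, n4, n6}; fixed.
Sat(E[b U r]) = {n1, n2, n4, n6}
Sat(¬q) = {n0, n1, n2, n4, n5}
Sat(E[b U r] ∨ ¬q) = {n0, n1, n2, n4, n5, n6}
EG (E[b U r] ∨ ¬q): greatest fixpoint, start Z0 = {n0, n1, n2, n4, n5, n6}, keep only states in Sat with some successor in Z. Already a fixed point.
Sat(EG (E[b U r] ∨ ¬q)) = {n0, n1, n2, n4, n5, n6}

{n0, n1, n2, n4, n5, n6}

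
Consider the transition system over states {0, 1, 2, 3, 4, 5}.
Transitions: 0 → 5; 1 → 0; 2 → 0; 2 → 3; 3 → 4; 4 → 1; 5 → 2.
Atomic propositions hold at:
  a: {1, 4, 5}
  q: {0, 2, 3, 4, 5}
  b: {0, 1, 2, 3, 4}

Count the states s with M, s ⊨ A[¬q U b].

Sat(¬q) = {1}
A[¬q U b]: least fixpoint, start Z0 = Sat(b) = {0, 1, 2, 3, 4}, add states in Sat(¬q) with every successor in Z. Already a fixed point.
Sat(A[¬q U b]) = {0, 1, 2, 3, 4}
|Sat(A[¬q U b])| = |{0, 1, 2, 3, 4}| = 5.

5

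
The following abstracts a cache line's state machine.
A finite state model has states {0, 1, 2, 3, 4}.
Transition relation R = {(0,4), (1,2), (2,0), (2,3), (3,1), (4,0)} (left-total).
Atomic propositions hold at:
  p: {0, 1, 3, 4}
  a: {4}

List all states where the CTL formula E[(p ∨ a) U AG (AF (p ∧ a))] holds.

Sat(p ∨ a) = {0, 1, 3, 4}
Sat(p ∧ a) = {4}
AF (p ∧ a): least fixpoint, start Z0 = {4}, add states with every successor in Z. Z1 = {0, 4}; fixed.
Sat(AF (p ∧ a)) = {0, 4}
AG (AF (p ∧ a)): greatest fixpoint, start Z0 = {0, 4}, keep only states in Sat with every successor in Z. Already a fixed point.
Sat(AG (AF (p ∧ a))) = {0, 4}
E[(p ∨ a) U AG (AF (p ∧ a))]: least fixpoint, start Z0 = Sat(AG (AF (p ∧ a))) = {0, 4}, add states in Sat(p ∨ a) with some successor in Z. Already a fixed point.
Sat(E[(p ∨ a) U AG (AF (p ∧ a))]) = {0, 4}

{0, 4}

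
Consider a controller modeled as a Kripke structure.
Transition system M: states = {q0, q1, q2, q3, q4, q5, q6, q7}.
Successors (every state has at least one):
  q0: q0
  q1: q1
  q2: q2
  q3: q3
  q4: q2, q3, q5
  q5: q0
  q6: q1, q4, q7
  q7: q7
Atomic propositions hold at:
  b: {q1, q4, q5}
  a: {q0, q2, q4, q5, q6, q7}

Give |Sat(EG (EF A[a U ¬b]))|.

7

Sat(¬b) = {q0, q2, q3, q6, q7}
A[a U ¬b]: least fixpoint, start Z0 = Sat(¬b) = {q0, q2, q3, q6, q7}, add states in Sat(a) with every successor in Z. Z1 = {q0, q2, q3, q5, q6, q7}; Z2 = {q0, q2, q3, q4, q5, q6, q7}; fixed.
Sat(A[a U ¬b]) = {q0, q2, q3, q4, q5, q6, q7}
EF A[a U ¬b]: least fixpoint, start Z0 = {q0, q2, q3, q4, q5, q6, q7}, add states with some successor in Z. Already a fixed point.
Sat(EF A[a U ¬b]) = {q0, q2, q3, q4, q5, q6, q7}
EG (EF A[a U ¬b]): greatest fixpoint, start Z0 = {q0, q2, q3, q4, q5, q6, q7}, keep only states in Sat with some successor in Z. Already a fixed point.
Sat(EG (EF A[a U ¬b])) = {q0, q2, q3, q4, q5, q6, q7}
|Sat(EG (EF A[a U ¬b]))| = |{q0, q2, q3, q4, q5, q6, q7}| = 7.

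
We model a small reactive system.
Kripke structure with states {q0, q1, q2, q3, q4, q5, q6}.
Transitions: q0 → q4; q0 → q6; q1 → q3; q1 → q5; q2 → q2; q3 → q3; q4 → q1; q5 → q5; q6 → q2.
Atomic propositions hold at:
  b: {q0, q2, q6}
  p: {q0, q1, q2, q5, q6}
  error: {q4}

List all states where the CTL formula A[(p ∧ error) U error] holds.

{q4}

Sat(p ∧ error) = ∅
A[(p ∧ error) U error]: least fixpoint, start Z0 = Sat(error) = {q4}, add states in Sat(p ∧ error) with every successor in Z. Already a fixed point.
Sat(A[(p ∧ error) U error]) = {q4}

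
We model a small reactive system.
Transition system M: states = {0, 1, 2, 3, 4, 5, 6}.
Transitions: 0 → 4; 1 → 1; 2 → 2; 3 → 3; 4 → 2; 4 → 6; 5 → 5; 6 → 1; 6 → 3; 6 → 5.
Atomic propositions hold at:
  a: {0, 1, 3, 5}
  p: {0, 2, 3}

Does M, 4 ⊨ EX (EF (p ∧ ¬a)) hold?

Sat(¬a) = {2, 4, 6}
Sat(p ∧ ¬a) = {2}
EF (p ∧ ¬a): least fixpoint, start Z0 = {2}, add states with some successor in Z. Z1 = {2, 4}; Z2 = {0, 2, 4}; fixed.
Sat(EF (p ∧ ¬a)) = {0, 2, 4}
Sat(EX (EF (p ∧ ¬a))) = {s : some successor in {0, 2, 4}} = {0, 2, 4}
4 ∈ Sat(EX (EF (p ∧ ¬a))) = {0, 2, 4}, so the formula holds at 4.

Yes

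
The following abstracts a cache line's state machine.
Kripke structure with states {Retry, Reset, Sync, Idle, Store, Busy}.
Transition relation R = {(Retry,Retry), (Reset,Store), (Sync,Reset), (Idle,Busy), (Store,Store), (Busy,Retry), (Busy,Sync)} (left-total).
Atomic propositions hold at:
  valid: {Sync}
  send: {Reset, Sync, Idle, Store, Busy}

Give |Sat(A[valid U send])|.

A[valid U send]: least fixpoint, start Z0 = Sat(send) = {Reset, Sync, Idle, Store, Busy}, add states in Sat(valid) with every successor in Z. Already a fixed point.
Sat(A[valid U send]) = {Reset, Sync, Idle, Store, Busy}
|Sat(A[valid U send])| = |{Reset, Sync, Idle, Store, Busy}| = 5.

5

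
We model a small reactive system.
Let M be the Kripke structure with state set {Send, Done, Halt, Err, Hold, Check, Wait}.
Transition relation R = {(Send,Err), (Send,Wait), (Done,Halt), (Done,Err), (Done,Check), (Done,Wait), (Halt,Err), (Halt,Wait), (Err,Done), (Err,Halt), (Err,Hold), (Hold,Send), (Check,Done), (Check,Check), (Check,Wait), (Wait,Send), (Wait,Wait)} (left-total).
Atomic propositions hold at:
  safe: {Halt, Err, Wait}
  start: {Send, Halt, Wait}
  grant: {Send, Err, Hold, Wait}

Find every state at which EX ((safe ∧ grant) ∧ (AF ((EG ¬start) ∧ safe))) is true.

Sat(safe ∧ grant) = {Err, Wait}
Sat(¬start) = {Done, Err, Hold, Check}
EG ¬start: greatest fixpoint, start Z0 = {Done, Err, Hold, Check}, keep only states in Sat with some successor in Z. Z1 = {Done, Err, Check}; fixed.
Sat(EG ¬start) = {Done, Err, Check}
Sat((EG ¬start) ∧ safe) = {Err}
AF ((EG ¬start) ∧ safe): least fixpoint, start Z0 = {Err}, add states with every successor in Z. Already a fixed point.
Sat(AF ((EG ¬start) ∧ safe)) = {Err}
Sat((safe ∧ grant) ∧ (AF ((EG ¬start) ∧ safe))) = {Err}
Sat(EX ((safe ∧ grant) ∧ (AF ((EG ¬start) ∧ safe)))) = {s : some successor in {Err}} = {Send, Done, Halt}

{Send, Done, Halt}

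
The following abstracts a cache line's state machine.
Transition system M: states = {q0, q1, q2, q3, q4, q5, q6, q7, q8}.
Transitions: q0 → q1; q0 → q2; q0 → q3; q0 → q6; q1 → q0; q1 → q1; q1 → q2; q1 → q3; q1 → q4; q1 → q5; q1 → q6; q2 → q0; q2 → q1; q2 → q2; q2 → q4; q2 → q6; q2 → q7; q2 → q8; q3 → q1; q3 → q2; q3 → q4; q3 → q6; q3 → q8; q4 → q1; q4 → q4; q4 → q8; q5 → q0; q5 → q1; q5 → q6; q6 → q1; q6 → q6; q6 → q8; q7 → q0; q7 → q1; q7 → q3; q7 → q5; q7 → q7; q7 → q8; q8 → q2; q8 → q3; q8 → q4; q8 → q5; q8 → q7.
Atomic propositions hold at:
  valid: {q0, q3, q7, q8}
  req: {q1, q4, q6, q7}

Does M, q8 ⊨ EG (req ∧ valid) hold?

No

Sat(req ∧ valid) = {q7}
EG (req ∧ valid): greatest fixpoint, start Z0 = {q7}, keep only states in Sat with some successor in Z. Already a fixed point.
Sat(EG (req ∧ valid)) = {q7}
q8 ∉ Sat(EG (req ∧ valid)) = {q7}, so the formula does not hold at q8.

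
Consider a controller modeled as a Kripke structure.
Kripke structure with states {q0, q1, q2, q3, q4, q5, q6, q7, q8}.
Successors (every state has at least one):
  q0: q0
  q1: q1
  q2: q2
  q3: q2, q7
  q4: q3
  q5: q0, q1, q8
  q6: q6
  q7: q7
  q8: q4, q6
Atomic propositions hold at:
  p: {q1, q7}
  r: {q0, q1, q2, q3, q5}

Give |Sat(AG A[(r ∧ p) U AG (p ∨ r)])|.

Sat(r ∧ p) = {q1}
Sat(p ∨ r) = {q0, q1, q2, q3, q5, q7}
AG (p ∨ r): greatest fixpoint, start Z0 = {q0, q1, q2, q3, q5, q7}, keep only states in Sat with every successor in Z. Z1 = {q0, q1, q2, q3, q7}; fixed.
Sat(AG (p ∨ r)) = {q0, q1, q2, q3, q7}
A[(r ∧ p) U AG (p ∨ r)]: least fixpoint, start Z0 = Sat(AG (p ∨ r)) = {q0, q1, q2, q3, q7}, add states in Sat(r ∧ p) with every successor in Z. Already a fixed point.
Sat(A[(r ∧ p) U AG (p ∨ r)]) = {q0, q1, q2, q3, q7}
AG A[(r ∧ p) U AG (p ∨ r)]: greatest fixpoint, start Z0 = {q0, q1, q2, q3, q7}, keep only states in Sat with every successor in Z. Already a fixed point.
Sat(AG A[(r ∧ p) U AG (p ∨ r)]) = {q0, q1, q2, q3, q7}
|Sat(AG A[(r ∧ p) U AG (p ∨ r)])| = |{q0, q1, q2, q3, q7}| = 5.

5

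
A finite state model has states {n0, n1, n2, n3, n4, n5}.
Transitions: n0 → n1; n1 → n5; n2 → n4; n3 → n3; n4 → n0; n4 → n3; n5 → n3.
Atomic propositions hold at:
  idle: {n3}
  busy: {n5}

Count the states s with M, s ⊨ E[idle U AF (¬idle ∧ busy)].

Sat(¬idle) = {n0, n1, n2, n4, n5}
Sat(¬idle ∧ busy) = {n5}
AF (¬idle ∧ busy): least fixpoint, start Z0 = {n5}, add states with every successor in Z. Z1 = {n1, n5}; Z2 = {n0, n1, n5}; fixed.
Sat(AF (¬idle ∧ busy)) = {n0, n1, n5}
E[idle U AF (¬idle ∧ busy)]: least fixpoint, start Z0 = Sat(AF (¬idle ∧ busy)) = {n0, n1, n5}, add states in Sat(idle) with some successor in Z. Already a fixed point.
Sat(E[idle U AF (¬idle ∧ busy)]) = {n0, n1, n5}
|Sat(E[idle U AF (¬idle ∧ busy)])| = |{n0, n1, n5}| = 3.

3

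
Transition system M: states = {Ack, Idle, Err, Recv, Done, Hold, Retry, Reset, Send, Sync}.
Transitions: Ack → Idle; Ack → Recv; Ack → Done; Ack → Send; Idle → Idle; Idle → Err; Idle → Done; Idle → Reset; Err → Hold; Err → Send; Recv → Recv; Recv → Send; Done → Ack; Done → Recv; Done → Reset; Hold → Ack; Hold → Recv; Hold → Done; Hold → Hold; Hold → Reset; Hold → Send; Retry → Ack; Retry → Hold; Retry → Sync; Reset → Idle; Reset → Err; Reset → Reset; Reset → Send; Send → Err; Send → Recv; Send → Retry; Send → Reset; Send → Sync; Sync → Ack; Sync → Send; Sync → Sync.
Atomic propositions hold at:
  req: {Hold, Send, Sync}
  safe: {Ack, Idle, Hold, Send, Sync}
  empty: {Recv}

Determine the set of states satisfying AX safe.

{Err, Retry, Sync}

Sat(AX safe) = {s : every successor in {Ack, Idle, Hold, Send, Sync}} = {Err, Retry, Sync}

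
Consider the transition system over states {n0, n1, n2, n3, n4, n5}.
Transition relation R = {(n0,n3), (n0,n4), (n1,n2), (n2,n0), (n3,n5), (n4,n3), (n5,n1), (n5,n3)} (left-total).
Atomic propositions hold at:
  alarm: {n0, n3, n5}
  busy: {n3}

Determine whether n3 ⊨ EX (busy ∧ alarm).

Sat(busy ∧ alarm) = {n3}
Sat(EX (busy ∧ alarm)) = {s : some successor in {n3}} = {n0, n4, n5}
n3 ∉ Sat(EX (busy ∧ alarm)) = {n0, n4, n5}, so the formula does not hold at n3.

No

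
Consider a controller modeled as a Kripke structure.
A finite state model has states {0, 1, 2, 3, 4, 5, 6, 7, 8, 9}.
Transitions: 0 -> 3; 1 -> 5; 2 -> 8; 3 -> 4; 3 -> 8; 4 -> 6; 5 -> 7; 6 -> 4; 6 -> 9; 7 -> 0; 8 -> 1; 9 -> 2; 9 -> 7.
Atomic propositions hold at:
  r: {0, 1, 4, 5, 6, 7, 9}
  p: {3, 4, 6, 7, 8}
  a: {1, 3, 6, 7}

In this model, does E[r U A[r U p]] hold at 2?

A[r U p]: least fixpoint, start Z0 = Sat(p) = {3, 4, 6, 7, 8}, add states in Sat(r) with every successor in Z. Z1 = {0, 3, 4, 5, 6, 7, 8}; Z2 = {0, 1, 3, 4, 5, 6, 7, 8}; fixed.
Sat(A[r U p]) = {0, 1, 3, 4, 5, 6, 7, 8}
E[r U A[r U p]]: least fixpoint, start Z0 = Sat(A[r U p]) = {0, 1, 3, 4, 5, 6, 7, 8}, add states in Sat(r) with some successor in Z. Z1 = {0, 1, 3, 4, 5, 6, 7, 8, 9}; fixed.
Sat(E[r U A[r U p]]) = {0, 1, 3, 4, 5, 6, 7, 8, 9}
2 ∉ Sat(E[r U A[r U p]]) = {0, 1, 3, 4, 5, 6, 7, 8, 9}, so the formula does not hold at 2.

No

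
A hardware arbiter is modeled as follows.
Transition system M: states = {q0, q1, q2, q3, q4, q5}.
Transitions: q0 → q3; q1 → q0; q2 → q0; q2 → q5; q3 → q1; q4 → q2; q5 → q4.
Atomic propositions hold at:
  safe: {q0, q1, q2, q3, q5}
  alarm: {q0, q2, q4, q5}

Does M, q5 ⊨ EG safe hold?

EG safe: greatest fixpoint, start Z0 = {q0, q1, q2, q3, q5}, keep only states in Sat with some successor in Z. Z1 = {q0, q1, q2, q3}; fixed.
Sat(EG safe) = {q0, q1, q2, q3}
q5 ∉ Sat(EG safe) = {q0, q1, q2, q3}, so the formula does not hold at q5.

No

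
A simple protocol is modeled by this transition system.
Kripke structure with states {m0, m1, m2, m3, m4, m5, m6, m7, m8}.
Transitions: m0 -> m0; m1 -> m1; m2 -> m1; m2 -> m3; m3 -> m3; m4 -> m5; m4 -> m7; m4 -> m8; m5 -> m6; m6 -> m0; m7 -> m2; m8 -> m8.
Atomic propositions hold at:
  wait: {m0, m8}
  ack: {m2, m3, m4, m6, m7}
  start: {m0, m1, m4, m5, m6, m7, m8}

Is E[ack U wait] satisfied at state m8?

Yes

E[ack U wait]: least fixpoint, start Z0 = Sat(wait) = {m0, m8}, add states in Sat(ack) with some successor in Z. Z1 = {m0, m4, m6, m8}; fixed.
Sat(E[ack U wait]) = {m0, m4, m6, m8}
m8 ∈ Sat(E[ack U wait]) = {m0, m4, m6, m8}, so the formula holds at m8.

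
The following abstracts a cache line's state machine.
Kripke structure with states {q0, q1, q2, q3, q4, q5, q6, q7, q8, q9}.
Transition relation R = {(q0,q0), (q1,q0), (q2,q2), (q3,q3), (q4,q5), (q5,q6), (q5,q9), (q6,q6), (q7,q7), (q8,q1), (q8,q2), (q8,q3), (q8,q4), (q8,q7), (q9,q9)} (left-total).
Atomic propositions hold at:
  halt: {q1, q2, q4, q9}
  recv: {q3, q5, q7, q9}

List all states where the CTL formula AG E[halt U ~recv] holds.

{q0, q1, q2, q6}

Sat(~recv) = {q0, q1, q2, q4, q6, q8}
E[halt U ~recv]: least fixpoint, start Z0 = Sat(~recv) = {q0, q1, q2, q4, q6, q8}, add states in Sat(halt) with some successor in Z. Already a fixed point.
Sat(E[halt U ~recv]) = {q0, q1, q2, q4, q6, q8}
AG E[halt U ~recv]: greatest fixpoint, start Z0 = {q0, q1, q2, q4, q6, q8}, keep only states in Sat with every successor in Z. Z1 = {q0, q1, q2, q6}; fixed.
Sat(AG E[halt U ~recv]) = {q0, q1, q2, q6}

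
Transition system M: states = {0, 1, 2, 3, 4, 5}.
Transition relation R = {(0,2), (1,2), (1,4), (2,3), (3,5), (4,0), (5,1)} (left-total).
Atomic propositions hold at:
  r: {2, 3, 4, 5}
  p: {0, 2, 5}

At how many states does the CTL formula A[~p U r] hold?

5

Sat(~p) = {1, 3, 4}
A[~p U r]: least fixpoint, start Z0 = Sat(r) = {2, 3, 4, 5}, add states in Sat(~p) with every successor in Z. Z1 = {1, 2, 3, 4, 5}; fixed.
Sat(A[~p U r]) = {1, 2, 3, 4, 5}
|Sat(A[~p U r])| = |{1, 2, 3, 4, 5}| = 5.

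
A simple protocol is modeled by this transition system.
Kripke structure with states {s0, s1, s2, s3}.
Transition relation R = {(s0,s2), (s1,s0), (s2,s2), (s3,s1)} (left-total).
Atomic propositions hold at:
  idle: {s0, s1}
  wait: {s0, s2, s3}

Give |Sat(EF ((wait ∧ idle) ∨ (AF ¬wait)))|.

3

Sat(wait ∧ idle) = {s0}
Sat(¬wait) = {s1}
AF ¬wait: least fixpoint, start Z0 = {s1}, add states with every successor in Z. Z1 = {s1, s3}; fixed.
Sat(AF ¬wait) = {s1, s3}
Sat((wait ∧ idle) ∨ (AF ¬wait)) = {s0, s1, s3}
EF ((wait ∧ idle) ∨ (AF ¬wait)): least fixpoint, start Z0 = {s0, s1, s3}, add states with some successor in Z. Already a fixed point.
Sat(EF ((wait ∧ idle) ∨ (AF ¬wait))) = {s0, s1, s3}
|Sat(EF ((wait ∧ idle) ∨ (AF ¬wait)))| = |{s0, s1, s3}| = 3.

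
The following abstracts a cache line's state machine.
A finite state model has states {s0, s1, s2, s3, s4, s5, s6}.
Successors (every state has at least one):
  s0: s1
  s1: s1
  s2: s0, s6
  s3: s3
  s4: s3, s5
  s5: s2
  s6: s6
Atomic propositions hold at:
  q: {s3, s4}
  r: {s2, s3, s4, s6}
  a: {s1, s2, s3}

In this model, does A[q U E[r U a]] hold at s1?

E[r U a]: least fixpoint, start Z0 = Sat(a) = {s1, s2, s3}, add states in Sat(r) with some successor in Z. Z1 = {s1, s2, s3, s4}; fixed.
Sat(E[r U a]) = {s1, s2, s3, s4}
A[q U E[r U a]]: least fixpoint, start Z0 = Sat(E[r U a]) = {s1, s2, s3, s4}, add states in Sat(q) with every successor in Z. Already a fixed point.
Sat(A[q U E[r U a]]) = {s1, s2, s3, s4}
s1 ∈ Sat(A[q U E[r U a]]) = {s1, s2, s3, s4}, so the formula holds at s1.

Yes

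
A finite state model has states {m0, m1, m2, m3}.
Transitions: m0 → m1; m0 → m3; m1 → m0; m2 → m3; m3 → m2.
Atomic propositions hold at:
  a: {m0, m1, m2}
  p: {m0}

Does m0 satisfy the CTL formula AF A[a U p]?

A[a U p]: least fixpoint, start Z0 = Sat(p) = {m0}, add states in Sat(a) with every successor in Z. Z1 = {m0, m1}; fixed.
Sat(A[a U p]) = {m0, m1}
AF A[a U p]: least fixpoint, start Z0 = {m0, m1}, add states with every successor in Z. Already a fixed point.
Sat(AF A[a U p]) = {m0, m1}
m0 ∈ Sat(AF A[a U p]) = {m0, m1}, so the formula holds at m0.

Yes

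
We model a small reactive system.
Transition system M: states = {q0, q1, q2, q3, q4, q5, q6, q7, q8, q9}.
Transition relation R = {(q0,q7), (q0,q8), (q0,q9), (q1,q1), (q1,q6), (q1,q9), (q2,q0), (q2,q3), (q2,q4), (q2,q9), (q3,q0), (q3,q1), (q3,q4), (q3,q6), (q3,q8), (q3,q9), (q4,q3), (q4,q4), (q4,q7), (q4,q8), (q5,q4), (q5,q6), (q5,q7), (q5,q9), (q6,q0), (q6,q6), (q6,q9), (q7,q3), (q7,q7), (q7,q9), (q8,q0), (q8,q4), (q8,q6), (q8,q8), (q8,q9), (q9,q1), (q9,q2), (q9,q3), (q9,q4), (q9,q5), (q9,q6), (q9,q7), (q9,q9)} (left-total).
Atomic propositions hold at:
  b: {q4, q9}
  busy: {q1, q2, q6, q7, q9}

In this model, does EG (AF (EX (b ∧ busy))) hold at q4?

Sat(b ∧ busy) = {q9}
Sat(EX (b ∧ busy)) = {s : some successor in {q9}} = {q0, q1, q2, q3, q5, q6, q7, q8, q9}
AF (EX (b ∧ busy)): least fixpoint, start Z0 = {q0, q1, q2, q3, q5, q6, q7, q8, q9}, add states with every successor in Z. Already a fixed point.
Sat(AF (EX (b ∧ busy))) = {q0, q1, q2, q3, q5, q6, q7, q8, q9}
EG (AF (EX (b ∧ busy))): greatest fixpoint, start Z0 = {q0, q1, q2, q3, q5, q6, q7, q8, q9}, keep only states in Sat with some successor in Z. Already a fixed point.
Sat(EG (AF (EX (b ∧ busy)))) = {q0, q1, q2, q3, q5, q6, q7, q8, q9}
q4 ∉ Sat(EG (AF (EX (b ∧ busy)))) = {q0, q1, q2, q3, q5, q6, q7, q8, q9}, so the formula does not hold at q4.

No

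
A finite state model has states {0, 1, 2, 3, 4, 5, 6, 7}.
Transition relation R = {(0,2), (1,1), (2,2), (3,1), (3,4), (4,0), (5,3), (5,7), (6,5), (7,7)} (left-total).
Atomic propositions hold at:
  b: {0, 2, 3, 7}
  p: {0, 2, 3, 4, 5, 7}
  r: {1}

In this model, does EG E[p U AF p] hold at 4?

Yes

AF p: least fixpoint, start Z0 = {0, 2, 3, 4, 5, 7}, add states with every successor in Z. Z1 = {0, 2, 3, 4, 5, 6, 7}; fixed.
Sat(AF p) = {0, 2, 3, 4, 5, 6, 7}
E[p U AF p]: least fixpoint, start Z0 = Sat(AF p) = {0, 2, 3, 4, 5, 6, 7}, add states in Sat(p) with some successor in Z. Already a fixed point.
Sat(E[p U AF p]) = {0, 2, 3, 4, 5, 6, 7}
EG E[p U AF p]: greatest fixpoint, start Z0 = {0, 2, 3, 4, 5, 6, 7}, keep only states in Sat with some successor in Z. Already a fixed point.
Sat(EG E[p U AF p]) = {0, 2, 3, 4, 5, 6, 7}
4 ∈ Sat(EG E[p U AF p]) = {0, 2, 3, 4, 5, 6, 7}, so the formula holds at 4.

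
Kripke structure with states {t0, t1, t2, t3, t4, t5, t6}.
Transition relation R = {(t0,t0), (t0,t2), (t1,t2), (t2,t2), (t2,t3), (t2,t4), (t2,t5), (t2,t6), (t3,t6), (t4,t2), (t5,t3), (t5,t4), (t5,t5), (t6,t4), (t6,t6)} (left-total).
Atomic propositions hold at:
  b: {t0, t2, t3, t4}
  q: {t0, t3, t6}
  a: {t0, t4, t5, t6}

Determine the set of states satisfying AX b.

Sat(AX b) = {s : every successor in {t0, t2, t3, t4}} = {t0, t1, t4}

{t0, t1, t4}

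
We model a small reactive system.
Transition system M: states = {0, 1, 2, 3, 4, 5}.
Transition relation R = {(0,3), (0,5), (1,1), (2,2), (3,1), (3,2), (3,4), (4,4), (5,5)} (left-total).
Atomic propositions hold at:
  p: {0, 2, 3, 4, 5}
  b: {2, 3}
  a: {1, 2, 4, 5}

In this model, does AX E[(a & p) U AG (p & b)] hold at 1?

No

Sat(a & p) = {2, 4, 5}
Sat(p & b) = {2, 3}
AG (p & b): greatest fixpoint, start Z0 = {2, 3}, keep only states in Sat with every successor in Z. Z1 = {2}; fixed.
Sat(AG (p & b)) = {2}
E[(a & p) U AG (p & b)]: least fixpoint, start Z0 = Sat(AG (p & b)) = {2}, add states in Sat(a & p) with some successor in Z. Already a fixed point.
Sat(E[(a & p) U AG (p & b)]) = {2}
Sat(AX E[(a & p) U AG (p & b)]) = {s : every successor in {2}} = {2}
1 ∉ Sat(AX E[(a & p) U AG (p & b)]) = {2}, so the formula does not hold at 1.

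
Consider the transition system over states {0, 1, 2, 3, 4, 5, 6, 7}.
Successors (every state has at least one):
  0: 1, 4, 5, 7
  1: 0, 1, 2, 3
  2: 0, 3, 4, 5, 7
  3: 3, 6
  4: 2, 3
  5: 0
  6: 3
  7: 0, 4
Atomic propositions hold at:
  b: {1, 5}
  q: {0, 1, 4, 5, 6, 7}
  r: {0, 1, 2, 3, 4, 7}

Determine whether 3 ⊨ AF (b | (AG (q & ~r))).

No

Sat(~r) = {5, 6}
Sat(q & ~r) = {5, 6}
AG (q & ~r): greatest fixpoint, start Z0 = {5, 6}, keep only states in Sat with every successor in Z. Z1 = ∅; fixed.
Sat(AG (q & ~r)) = ∅
Sat(b | (AG (q & ~r))) = {1, 5}
AF (b | (AG (q & ~r))): least fixpoint, start Z0 = {1, 5}, add states with every successor in Z. Already a fixed point.
Sat(AF (b | (AG (q & ~r)))) = {1, 5}
3 ∉ Sat(AF (b | (AG (q & ~r)))) = {1, 5}, so the formula does not hold at 3.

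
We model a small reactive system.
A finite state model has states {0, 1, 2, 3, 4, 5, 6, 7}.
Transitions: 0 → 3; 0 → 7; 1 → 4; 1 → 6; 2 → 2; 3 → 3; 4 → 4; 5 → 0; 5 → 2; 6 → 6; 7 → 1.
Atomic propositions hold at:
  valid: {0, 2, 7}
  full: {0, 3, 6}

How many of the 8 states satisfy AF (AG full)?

AG full: greatest fixpoint, start Z0 = {0, 3, 6}, keep only states in Sat with every successor in Z. Z1 = {3, 6}; fixed.
Sat(AG full) = {3, 6}
AF (AG full): least fixpoint, start Z0 = {3, 6}, add states with every successor in Z. Already a fixed point.
Sat(AF (AG full)) = {3, 6}
|Sat(AF (AG full))| = |{3, 6}| = 2.

2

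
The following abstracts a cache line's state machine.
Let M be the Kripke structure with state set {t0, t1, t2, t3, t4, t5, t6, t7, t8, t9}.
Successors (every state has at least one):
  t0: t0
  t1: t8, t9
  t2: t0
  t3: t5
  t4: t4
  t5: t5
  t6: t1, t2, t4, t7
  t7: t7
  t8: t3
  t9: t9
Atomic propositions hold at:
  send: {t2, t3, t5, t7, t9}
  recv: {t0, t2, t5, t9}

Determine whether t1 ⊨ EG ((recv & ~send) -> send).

Yes

Sat(~send) = {t0, t1, t4, t6, t8}
Sat(recv & ~send) = {t0}
Sat((recv & ~send) -> send) = {t1, t2, t3, t4, t5, t6, t7, t8, t9}
EG ((recv & ~send) -> send): greatest fixpoint, start Z0 = {t1, t2, t3, t4, t5, t6, t7, t8, t9}, keep only states in Sat with some successor in Z. Z1 = {t1, t3, t4, t5, t6, t7, t8, t9}; fixed.
Sat(EG ((recv & ~send) -> send)) = {t1, t3, t4, t5, t6, t7, t8, t9}
t1 ∈ Sat(EG ((recv & ~send) -> send)) = {t1, t3, t4, t5, t6, t7, t8, t9}, so the formula holds at t1.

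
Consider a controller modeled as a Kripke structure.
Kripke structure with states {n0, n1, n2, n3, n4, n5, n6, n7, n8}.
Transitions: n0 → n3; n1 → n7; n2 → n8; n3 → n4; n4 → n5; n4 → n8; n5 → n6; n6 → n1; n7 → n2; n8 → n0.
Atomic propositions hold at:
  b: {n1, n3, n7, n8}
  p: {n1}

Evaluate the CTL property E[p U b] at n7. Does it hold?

Yes

E[p U b]: least fixpoint, start Z0 = Sat(b) = {n1, n3, n7, n8}, add states in Sat(p) with some successor in Z. Already a fixed point.
Sat(E[p U b]) = {n1, n3, n7, n8}
n7 ∈ Sat(E[p U b]) = {n1, n3, n7, n8}, so the formula holds at n7.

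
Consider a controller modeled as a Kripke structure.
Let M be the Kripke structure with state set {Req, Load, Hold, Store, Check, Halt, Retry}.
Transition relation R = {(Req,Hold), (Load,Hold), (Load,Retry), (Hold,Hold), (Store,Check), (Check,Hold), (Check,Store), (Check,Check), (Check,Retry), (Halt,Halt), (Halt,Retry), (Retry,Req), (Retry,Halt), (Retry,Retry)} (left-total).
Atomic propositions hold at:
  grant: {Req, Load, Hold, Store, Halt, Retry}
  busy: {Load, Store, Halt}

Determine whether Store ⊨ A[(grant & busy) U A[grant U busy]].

Yes

Sat(grant & busy) = {Load, Store, Halt}
A[grant U busy]: least fixpoint, start Z0 = Sat(busy) = {Load, Store, Halt}, add states in Sat(grant) with every successor in Z. Already a fixed point.
Sat(A[grant U busy]) = {Load, Store, Halt}
A[(grant & busy) U A[grant U busy]]: least fixpoint, start Z0 = Sat(A[grant U busy]) = {Load, Store, Halt}, add states in Sat(grant & busy) with every successor in Z. Already a fixed point.
Sat(A[(grant & busy) U A[grant U busy]]) = {Load, Store, Halt}
Store ∈ Sat(A[(grant & busy) U A[grant U busy]]) = {Load, Store, Halt}, so the formula holds at Store.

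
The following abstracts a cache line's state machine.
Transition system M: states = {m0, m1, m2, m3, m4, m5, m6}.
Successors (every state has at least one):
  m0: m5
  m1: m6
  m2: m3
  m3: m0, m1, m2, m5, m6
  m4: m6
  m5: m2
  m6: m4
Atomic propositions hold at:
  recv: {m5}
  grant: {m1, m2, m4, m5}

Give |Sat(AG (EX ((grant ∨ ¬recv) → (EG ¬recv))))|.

Sat(¬recv) = {m0, m1, m2, m3, m4, m6}
Sat(grant ∨ ¬recv) = {m0, m1, m2, m3, m4, m5, m6}
EG ¬recv: greatest fixpoint, start Z0 = {m0, m1, m2, m3, m4, m6}, keep only states in Sat with some successor in Z. Z1 = {m1, m2, m3, m4, m6}; fixed.
Sat(EG ¬recv) = {m1, m2, m3, m4, m6}
Sat((grant ∨ ¬recv) → (EG ¬recv)) = {m1, m2, m3, m4, m6}
Sat(EX ((grant ∨ ¬recv) → (EG ¬recv))) = {s : some successor in {m1, m2, m3, m4, m6}} = {m1, m2, m3, m4, m5, m6}
AG (EX ((grant ∨ ¬recv) → (EG ¬recv))): greatest fixpoint, start Z0 = {m1, m2, m3, m4, m5, m6}, keep only states in Sat with every successor in Z. Z1 = {m1, m2, m4, m5, m6}; Z2 = {m1, m4, m5, m6}; Z3 = {m1, m4, m6}; fixed.
Sat(AG (EX ((grant ∨ ¬recv) → (EG ¬recv)))) = {m1, m4, m6}
|Sat(AG (EX ((grant ∨ ¬recv) → (EG ¬recv))))| = |{m1, m4, m6}| = 3.

3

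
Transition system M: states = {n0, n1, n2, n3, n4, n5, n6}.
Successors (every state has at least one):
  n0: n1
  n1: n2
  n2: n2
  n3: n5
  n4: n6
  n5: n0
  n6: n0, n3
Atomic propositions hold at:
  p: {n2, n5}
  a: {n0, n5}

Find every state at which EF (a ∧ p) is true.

{n3, n4, n5, n6}

Sat(a ∧ p) = {n5}
EF (a ∧ p): least fixpoint, start Z0 = {n5}, add states with some successor in Z. Z1 = {n3, n5}; Z2 = {n3, n5, n6}; Z3 = {n3, n4, n5, n6}; fixed.
Sat(EF (a ∧ p)) = {n3, n4, n5, n6}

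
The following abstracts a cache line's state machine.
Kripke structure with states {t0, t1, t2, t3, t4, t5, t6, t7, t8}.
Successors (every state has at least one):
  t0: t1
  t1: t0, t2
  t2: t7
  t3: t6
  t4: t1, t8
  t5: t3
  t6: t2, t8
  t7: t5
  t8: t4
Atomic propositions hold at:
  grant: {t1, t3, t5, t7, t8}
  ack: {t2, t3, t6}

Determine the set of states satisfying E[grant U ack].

{t1, t2, t3, t5, t6, t7}

E[grant U ack]: least fixpoint, start Z0 = Sat(ack) = {t2, t3, t6}, add states in Sat(grant) with some successor in Z. Z1 = {t1, t2, t3, t5, t6}; Z2 = {t1, t2, t3, t5, t6, t7}; fixed.
Sat(E[grant U ack]) = {t1, t2, t3, t5, t6, t7}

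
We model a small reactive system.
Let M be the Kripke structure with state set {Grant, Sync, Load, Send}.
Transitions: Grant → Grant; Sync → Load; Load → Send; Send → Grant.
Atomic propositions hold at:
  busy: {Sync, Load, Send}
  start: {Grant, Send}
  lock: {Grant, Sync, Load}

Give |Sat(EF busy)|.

EF busy: least fixpoint, start Z0 = {Sync, Load, Send}, add states with some successor in Z. Already a fixed point.
Sat(EF busy) = {Sync, Load, Send}
|Sat(EF busy)| = |{Sync, Load, Send}| = 3.

3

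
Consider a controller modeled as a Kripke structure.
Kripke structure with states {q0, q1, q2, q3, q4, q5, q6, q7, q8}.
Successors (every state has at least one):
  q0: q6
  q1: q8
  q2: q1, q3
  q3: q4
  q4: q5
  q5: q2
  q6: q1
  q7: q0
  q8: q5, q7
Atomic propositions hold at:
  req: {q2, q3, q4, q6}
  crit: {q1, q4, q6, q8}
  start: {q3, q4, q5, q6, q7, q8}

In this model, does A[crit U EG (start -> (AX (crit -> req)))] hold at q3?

Sat(crit -> req) = {q0, q2, q3, q4, q5, q6, q7}
Sat(AX (crit -> req)) = {s : every successor in {q0, q2, q3, q4, q5, q6, q7}} = {q0, q3, q4, q5, q7, q8}
Sat(start -> (AX (crit -> req))) = {q0, q1, q2, q3, q4, q5, q7, q8}
EG (start -> (AX (crit -> req))): greatest fixpoint, start Z0 = {q0, q1, q2, q3, q4, q5, q7, q8}, keep only states in Sat with some successor in Z. Z1 = {q1, q2, q3, q4, q5, q7, q8}; Z2 = {q1, q2, q3, q4, q5, q8}; fixed.
Sat(EG (start -> (AX (crit -> req)))) = {q1, q2, q3, q4, q5, q8}
A[crit U EG (start -> (AX (crit -> req)))]: least fixpoint, start Z0 = Sat(EG (start -> (AX (crit -> req)))) = {q1, q2, q3, q4, q5, q8}, add states in Sat(crit) with every successor in Z. Z1 = {q1, q2, q3, q4, q5, q6, q8}; fixed.
Sat(A[crit U EG (start -> (AX (crit -> req)))]) = {q1, q2, q3, q4, q5, q6, q8}
q3 ∈ Sat(A[crit U EG (start -> (AX (crit -> req)))]) = {q1, q2, q3, q4, q5, q6, q8}, so the formula holds at q3.

Yes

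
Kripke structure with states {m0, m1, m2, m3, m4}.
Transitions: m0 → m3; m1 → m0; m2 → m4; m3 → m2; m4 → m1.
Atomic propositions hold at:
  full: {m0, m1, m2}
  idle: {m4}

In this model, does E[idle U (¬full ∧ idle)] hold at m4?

Yes

Sat(¬full) = {m3, m4}
Sat(¬full ∧ idle) = {m4}
E[idle U (¬full ∧ idle)]: least fixpoint, start Z0 = Sat((¬full ∧ idle)) = {m4}, add states in Sat(idle) with some successor in Z. Already a fixed point.
Sat(E[idle U (¬full ∧ idle)]) = {m4}
m4 ∈ Sat(E[idle U (¬full ∧ idle)]) = {m4}, so the formula holds at m4.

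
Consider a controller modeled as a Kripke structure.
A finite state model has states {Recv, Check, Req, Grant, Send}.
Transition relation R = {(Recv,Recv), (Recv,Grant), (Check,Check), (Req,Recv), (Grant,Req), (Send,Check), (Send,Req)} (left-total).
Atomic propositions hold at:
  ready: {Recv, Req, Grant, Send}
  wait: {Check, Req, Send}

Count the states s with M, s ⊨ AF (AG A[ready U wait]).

1

A[ready U wait]: least fixpoint, start Z0 = Sat(wait) = {Check, Req, Send}, add states in Sat(ready) with every successor in Z. Z1 = {Check, Req, Grant, Send}; fixed.
Sat(A[ready U wait]) = {Check, Req, Grant, Send}
AG A[ready U wait]: greatest fixpoint, start Z0 = {Check, Req, Grant, Send}, keep only states in Sat with every successor in Z. Z1 = {Check, Grant, Send}; Z2 = {Check}; fixed.
Sat(AG A[ready U wait]) = {Check}
AF (AG A[ready U wait]): least fixpoint, start Z0 = {Check}, add states with every successor in Z. Already a fixed point.
Sat(AF (AG A[ready U wait])) = {Check}
|Sat(AF (AG A[ready U wait]))| = |{Check}| = 1.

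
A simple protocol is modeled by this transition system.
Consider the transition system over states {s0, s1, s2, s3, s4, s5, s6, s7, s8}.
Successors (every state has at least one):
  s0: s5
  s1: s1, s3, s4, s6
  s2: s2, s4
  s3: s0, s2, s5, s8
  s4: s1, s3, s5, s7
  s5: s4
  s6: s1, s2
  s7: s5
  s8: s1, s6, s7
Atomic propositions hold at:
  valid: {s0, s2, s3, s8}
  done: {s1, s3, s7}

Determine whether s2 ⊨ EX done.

No

Sat(EX done) = {s : some successor in {s1, s3, s7}} = {s1, s4, s6, s8}
s2 ∉ Sat(EX done) = {s1, s4, s6, s8}, so the formula does not hold at s2.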